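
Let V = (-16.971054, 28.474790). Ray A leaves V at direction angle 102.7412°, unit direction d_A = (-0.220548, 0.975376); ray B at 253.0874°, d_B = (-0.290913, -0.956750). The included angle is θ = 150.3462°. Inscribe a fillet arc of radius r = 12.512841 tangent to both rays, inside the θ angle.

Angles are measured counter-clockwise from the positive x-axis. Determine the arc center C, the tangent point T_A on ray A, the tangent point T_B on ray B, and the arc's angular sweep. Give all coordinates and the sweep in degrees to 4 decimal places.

bisector direction at 177.9143° = (-0.999338,0.036394)
center distance |VC| = r/sin(θ/2) = 12.512841/sin(75.1731°) = 12.943827
C = V + |VC|·bis = (-29.9063,28.9459)
T_A = V + ((C−V)·d_A)·d_A = V + 3.3123·d_A = (-17.7016,31.7055)
T_B = V + ((C−V)·d_B)·d_B = V + 3.3123·d_B = (-17.9346,25.3057)
sweep = 180° − θ = 29.6538°

center=(-29.9063,28.9459) T_A=(-17.7016,31.7055) T_B=(-17.9346,25.3057) sweep=29.6538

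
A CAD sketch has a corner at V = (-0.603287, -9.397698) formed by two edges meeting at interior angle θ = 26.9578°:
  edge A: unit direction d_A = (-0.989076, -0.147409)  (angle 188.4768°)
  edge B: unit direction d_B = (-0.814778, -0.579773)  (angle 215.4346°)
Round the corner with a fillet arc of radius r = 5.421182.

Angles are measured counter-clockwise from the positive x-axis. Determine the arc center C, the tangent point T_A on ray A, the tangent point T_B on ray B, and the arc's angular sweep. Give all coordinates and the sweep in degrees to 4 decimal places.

bisector direction at 201.9557° = (-0.927473,-0.373890)
center distance |VC| = r/sin(θ/2) = 5.421182/sin(13.4789°) = 23.258165
C = V + |VC|·bis = (-22.1746,-18.0937)
T_A = V + ((C−V)·d_A)·d_A = V + 22.6175·d_A = (-22.9737,-12.7317)
T_B = V + ((C−V)·d_B)·d_B = V + 22.6175·d_B = (-19.0316,-22.5107)
sweep = 180° − θ = 153.0422°

center=(-22.1746,-18.0937) T_A=(-22.9737,-12.7317) T_B=(-19.0316,-22.5107) sweep=153.0422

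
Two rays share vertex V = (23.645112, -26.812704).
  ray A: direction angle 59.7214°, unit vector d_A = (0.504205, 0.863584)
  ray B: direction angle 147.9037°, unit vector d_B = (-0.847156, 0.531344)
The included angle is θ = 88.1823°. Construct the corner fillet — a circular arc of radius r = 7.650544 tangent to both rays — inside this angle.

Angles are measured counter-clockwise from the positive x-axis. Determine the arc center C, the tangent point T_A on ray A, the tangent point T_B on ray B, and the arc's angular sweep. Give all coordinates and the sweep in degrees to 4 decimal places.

center=(21.0200,-16.1354) T_A=(27.6269,-19.9928) T_B=(16.9550,-22.6166) sweep=91.8177

bisector direction at 103.8126° = (-0.238746,0.971082)
center distance |VC| = r/sin(θ/2) = 7.650544/sin(44.0911°) = 10.995291
C = V + |VC|·bis = (21.0200,-16.1354)
T_A = V + ((C−V)·d_A)·d_A = V + 7.8972·d_A = (27.6269,-19.9928)
T_B = V + ((C−V)·d_B)·d_B = V + 7.8972·d_B = (16.9550,-22.6166)
sweep = 180° − θ = 91.8177°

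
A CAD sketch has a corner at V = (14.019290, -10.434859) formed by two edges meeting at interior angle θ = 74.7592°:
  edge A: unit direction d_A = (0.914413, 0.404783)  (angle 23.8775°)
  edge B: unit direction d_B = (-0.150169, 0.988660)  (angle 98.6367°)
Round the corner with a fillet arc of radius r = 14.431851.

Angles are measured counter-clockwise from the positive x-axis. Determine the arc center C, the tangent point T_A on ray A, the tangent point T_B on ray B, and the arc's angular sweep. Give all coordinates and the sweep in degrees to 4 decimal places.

center=(25.4508,10.4082) T_A=(31.2926,-2.7885) T_B=(11.1826,8.2409) sweep=105.2408

bisector direction at 61.2571° = (0.480880,0.876786)
center distance |VC| = r/sin(θ/2) = 14.431851/sin(37.3796°) = 23.772062
C = V + |VC|·bis = (25.4508,10.4082)
T_A = V + ((C−V)·d_A)·d_A = V + 18.8900·d_A = (31.2926,-2.7885)
T_B = V + ((C−V)·d_B)·d_B = V + 18.8900·d_B = (11.1826,8.2409)
sweep = 180° − θ = 105.2408°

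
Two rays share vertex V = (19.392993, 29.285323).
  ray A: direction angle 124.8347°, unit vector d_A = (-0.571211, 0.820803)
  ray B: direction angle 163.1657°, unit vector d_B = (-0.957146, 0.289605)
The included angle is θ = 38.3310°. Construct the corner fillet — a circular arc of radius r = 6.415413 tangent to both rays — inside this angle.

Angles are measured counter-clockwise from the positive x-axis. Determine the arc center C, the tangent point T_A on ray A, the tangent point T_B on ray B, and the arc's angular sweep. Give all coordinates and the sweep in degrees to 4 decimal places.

center=(3.5836,40.7714) T_A=(8.8494,44.4360) T_B=(1.7257,34.6309) sweep=141.6690

bisector direction at 144.0002° = (-0.809019,0.587782)
center distance |VC| = r/sin(θ/2) = 6.415413/sin(19.1655°) = 19.541435
C = V + |VC|·bis = (3.5836,40.7714)
T_A = V + ((C−V)·d_A)·d_A = V + 18.4583·d_A = (8.8494,44.4360)
T_B = V + ((C−V)·d_B)·d_B = V + 18.4583·d_B = (1.7257,34.6309)
sweep = 180° − θ = 141.6690°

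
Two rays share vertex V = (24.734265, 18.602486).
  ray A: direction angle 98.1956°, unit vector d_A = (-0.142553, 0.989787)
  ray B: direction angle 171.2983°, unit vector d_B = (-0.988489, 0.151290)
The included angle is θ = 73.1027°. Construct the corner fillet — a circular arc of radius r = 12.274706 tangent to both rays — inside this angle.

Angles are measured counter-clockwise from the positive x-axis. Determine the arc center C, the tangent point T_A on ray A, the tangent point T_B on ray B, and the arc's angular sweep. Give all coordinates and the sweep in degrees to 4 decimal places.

bisector direction at 134.7470° = (-0.703977,0.710223)
center distance |VC| = r/sin(θ/2) = 12.274706/sin(36.5513°) = 20.610949
C = V + |VC|·bis = (10.2246,33.2409)
T_A = V + ((C−V)·d_A)·d_A = V + 16.5573·d_A = (22.3740,34.9906)
T_B = V + ((C−V)·d_B)·d_B = V + 16.5573·d_B = (8.3676,21.1074)
sweep = 180° − θ = 106.8973°

center=(10.2246,33.2409) T_A=(22.3740,34.9906) T_B=(8.3676,21.1074) sweep=106.8973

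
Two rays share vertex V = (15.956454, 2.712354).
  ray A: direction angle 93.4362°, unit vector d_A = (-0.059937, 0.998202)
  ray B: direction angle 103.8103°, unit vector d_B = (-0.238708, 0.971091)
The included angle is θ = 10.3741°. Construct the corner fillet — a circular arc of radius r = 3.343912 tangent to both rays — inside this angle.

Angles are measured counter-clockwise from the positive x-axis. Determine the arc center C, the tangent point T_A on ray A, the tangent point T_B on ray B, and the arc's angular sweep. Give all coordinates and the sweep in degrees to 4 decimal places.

center=(10.4107,39.2814) T_A=(13.7486,39.4818) T_B=(7.1635,38.4831) sweep=169.6259

bisector direction at 98.6232° = (-0.149937,0.988696)
center distance |VC| = r/sin(θ/2) = 3.343912/sin(5.1871°) = 36.987113
C = V + |VC|·bis = (10.4107,39.2814)
T_A = V + ((C−V)·d_A)·d_A = V + 36.8356·d_A = (13.7486,39.4818)
T_B = V + ((C−V)·d_B)·d_B = V + 36.8356·d_B = (7.1635,38.4831)
sweep = 180° − θ = 169.6259°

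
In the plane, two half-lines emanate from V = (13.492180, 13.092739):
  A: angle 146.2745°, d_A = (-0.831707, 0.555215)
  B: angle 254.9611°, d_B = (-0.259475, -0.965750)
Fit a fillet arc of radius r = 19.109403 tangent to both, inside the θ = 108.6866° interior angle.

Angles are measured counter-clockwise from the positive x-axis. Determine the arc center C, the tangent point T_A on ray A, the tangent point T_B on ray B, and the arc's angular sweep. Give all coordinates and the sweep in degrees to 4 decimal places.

center=(-8.5200,4.8111) T_A=(2.0898,20.7045) T_B=(9.9349,-0.1473) sweep=71.3134

bisector direction at 200.6178° = (-0.935950,-0.352132)
center distance |VC| = r/sin(θ/2) = 19.109403/sin(54.3433°) = 23.518562
C = V + |VC|·bis = (-8.5200,4.8111)
T_A = V + ((C−V)·d_A)·d_A = V + 13.7096·d_A = (2.0898,20.7045)
T_B = V + ((C−V)·d_B)·d_B = V + 13.7096·d_B = (9.9349,-0.1473)
sweep = 180° − θ = 71.3134°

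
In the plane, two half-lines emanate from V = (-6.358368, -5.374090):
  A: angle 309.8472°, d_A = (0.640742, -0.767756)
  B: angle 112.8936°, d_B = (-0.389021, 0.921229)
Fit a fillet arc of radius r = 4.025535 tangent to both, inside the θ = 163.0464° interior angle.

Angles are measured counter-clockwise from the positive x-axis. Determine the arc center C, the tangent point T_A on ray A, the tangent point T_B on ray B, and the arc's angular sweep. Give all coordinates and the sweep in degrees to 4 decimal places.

bisector direction at 31.3704° = (0.853820,0.520569)
center distance |VC| = r/sin(θ/2) = 4.025535/sin(81.5232°) = 4.069997
C = V + |VC|·bis = (-2.8833,-3.2554)
T_A = V + ((C−V)·d_A)·d_A = V + 0.6000·d_A = (-5.9740,-5.8347)
T_B = V + ((C−V)·d_B)·d_B = V + 0.6000·d_B = (-6.5918,-4.8214)
sweep = 180° − θ = 16.9536°

center=(-2.8833,-3.2554) T_A=(-5.9740,-5.8347) T_B=(-6.5918,-4.8214) sweep=16.9536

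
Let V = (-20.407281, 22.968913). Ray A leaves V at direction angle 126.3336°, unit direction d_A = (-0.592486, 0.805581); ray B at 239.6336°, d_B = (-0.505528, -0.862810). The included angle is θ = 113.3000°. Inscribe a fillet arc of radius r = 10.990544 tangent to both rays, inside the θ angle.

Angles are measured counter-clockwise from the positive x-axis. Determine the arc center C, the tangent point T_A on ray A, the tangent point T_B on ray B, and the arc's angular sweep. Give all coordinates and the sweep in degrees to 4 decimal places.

bisector direction at 182.9836° = (-0.998644,-0.052050)
center distance |VC| = r/sin(θ/2) = 10.990544/sin(56.6500°) = 13.157161
C = V + |VC|·bis = (-33.5466,22.2841)
T_A = V + ((C−V)·d_A)·d_A = V + 7.2332·d_A = (-24.6928,28.7958)
T_B = V + ((C−V)·d_B)·d_B = V + 7.2332·d_B = (-24.0639,16.7281)
sweep = 180° − θ = 66.7000°

center=(-33.5466,22.2841) T_A=(-24.6928,28.7958) T_B=(-24.0639,16.7281) sweep=66.7000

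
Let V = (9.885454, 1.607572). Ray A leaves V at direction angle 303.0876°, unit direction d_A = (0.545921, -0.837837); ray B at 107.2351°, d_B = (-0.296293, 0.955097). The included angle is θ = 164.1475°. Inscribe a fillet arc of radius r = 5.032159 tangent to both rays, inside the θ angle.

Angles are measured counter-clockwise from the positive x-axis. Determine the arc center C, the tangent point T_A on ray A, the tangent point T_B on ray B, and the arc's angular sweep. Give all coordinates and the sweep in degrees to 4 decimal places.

bisector direction at 25.1614° = (0.905114,0.425169)
center distance |VC| = r/sin(θ/2) = 5.032159/sin(82.0738°) = 5.080698
C = V + |VC|·bis = (14.4841,3.7677)
T_A = V + ((C−V)·d_A)·d_A = V + 0.7006·d_A = (10.2679,1.0206)
T_B = V + ((C−V)·d_B)·d_B = V + 0.7006·d_B = (9.6779,2.2767)
sweep = 180° − θ = 15.8525°

center=(14.4841,3.7677) T_A=(10.2679,1.0206) T_B=(9.6779,2.2767) sweep=15.8525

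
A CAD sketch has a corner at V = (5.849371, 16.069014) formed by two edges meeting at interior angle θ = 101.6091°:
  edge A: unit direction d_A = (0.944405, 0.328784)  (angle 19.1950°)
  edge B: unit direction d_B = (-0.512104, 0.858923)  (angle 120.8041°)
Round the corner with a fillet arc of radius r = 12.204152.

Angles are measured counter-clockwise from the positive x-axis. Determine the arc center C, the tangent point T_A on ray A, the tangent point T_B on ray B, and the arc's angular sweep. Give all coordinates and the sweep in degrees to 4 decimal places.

bisector direction at 69.9995° = (0.342028,0.939690)
center distance |VC| = r/sin(θ/2) = 12.204152/sin(50.8045°) = 15.747401
C = V + |VC|·bis = (11.2354,30.8667)
T_A = V + ((C−V)·d_A)·d_A = V + 9.9518·d_A = (15.2479,19.3410)
T_B = V + ((C−V)·d_B)·d_B = V + 9.9518·d_B = (0.7530,24.6169)
sweep = 180° − θ = 78.3909°

center=(11.2354,30.8667) T_A=(15.2479,19.3410) T_B=(0.7530,24.6169) sweep=78.3909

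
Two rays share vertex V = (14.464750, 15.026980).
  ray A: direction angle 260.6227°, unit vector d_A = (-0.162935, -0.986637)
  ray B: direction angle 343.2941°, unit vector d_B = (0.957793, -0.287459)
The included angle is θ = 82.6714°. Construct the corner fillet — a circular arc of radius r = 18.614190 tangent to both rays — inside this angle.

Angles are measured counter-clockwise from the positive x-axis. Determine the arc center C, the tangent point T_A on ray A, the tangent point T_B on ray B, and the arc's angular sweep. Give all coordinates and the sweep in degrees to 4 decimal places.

center=(29.3822,-8.8846) T_A=(11.0168,-5.8517) T_B=(34.7331,8.9439) sweep=97.3286

bisector direction at 301.9584° = (0.529303,-0.848433)
center distance |VC| = r/sin(θ/2) = 18.614190/sin(41.3357°) = 28.183264
C = V + |VC|·bis = (29.3822,-8.8846)
T_A = V + ((C−V)·d_A)·d_A = V + 21.1615·d_A = (11.0168,-5.8517)
T_B = V + ((C−V)·d_B)·d_B = V + 21.1615·d_B = (34.7331,8.9439)
sweep = 180° − θ = 97.3286°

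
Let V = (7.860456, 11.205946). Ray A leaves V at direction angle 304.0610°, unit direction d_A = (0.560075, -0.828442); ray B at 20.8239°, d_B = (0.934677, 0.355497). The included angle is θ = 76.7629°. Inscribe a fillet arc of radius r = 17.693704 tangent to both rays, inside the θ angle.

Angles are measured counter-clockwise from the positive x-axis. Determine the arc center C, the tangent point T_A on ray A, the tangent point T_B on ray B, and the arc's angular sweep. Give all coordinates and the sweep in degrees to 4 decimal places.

center=(35.0300,2.6094) T_A=(20.3718,-7.3004) T_B=(28.7400,19.1473) sweep=103.2371

bisector direction at 342.4425° = (0.953414,-0.301664)
center distance |VC| = r/sin(θ/2) = 17.693704/sin(38.3815°) = 28.497140
C = V + |VC|·bis = (35.0300,2.6094)
T_A = V + ((C−V)·d_A)·d_A = V + 22.3388·d_A = (20.3718,-7.3004)
T_B = V + ((C−V)·d_B)·d_B = V + 22.3388·d_B = (28.7400,19.1473)
sweep = 180° − θ = 103.2371°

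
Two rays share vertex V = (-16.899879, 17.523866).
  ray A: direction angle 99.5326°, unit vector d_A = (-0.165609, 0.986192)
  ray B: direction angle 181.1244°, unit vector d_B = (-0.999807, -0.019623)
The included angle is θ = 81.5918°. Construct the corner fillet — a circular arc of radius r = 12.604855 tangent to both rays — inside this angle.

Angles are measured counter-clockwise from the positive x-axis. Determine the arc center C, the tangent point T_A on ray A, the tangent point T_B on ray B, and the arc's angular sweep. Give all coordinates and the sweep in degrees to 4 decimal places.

center=(-31.7494,29.8397) T_A=(-19.3186,31.9272) T_B=(-31.5020,17.2373) sweep=98.4082

bisector direction at 140.3285° = (-0.769717,0.638385)
center distance |VC| = r/sin(θ/2) = 12.604855/sin(40.7959°) = 19.292168
C = V + |VC|·bis = (-31.7494,29.8397)
T_A = V + ((C−V)·d_A)·d_A = V + 14.6050·d_A = (-19.3186,31.9272)
T_B = V + ((C−V)·d_B)·d_B = V + 14.6050·d_B = (-31.5020,17.2373)
sweep = 180° − θ = 98.4082°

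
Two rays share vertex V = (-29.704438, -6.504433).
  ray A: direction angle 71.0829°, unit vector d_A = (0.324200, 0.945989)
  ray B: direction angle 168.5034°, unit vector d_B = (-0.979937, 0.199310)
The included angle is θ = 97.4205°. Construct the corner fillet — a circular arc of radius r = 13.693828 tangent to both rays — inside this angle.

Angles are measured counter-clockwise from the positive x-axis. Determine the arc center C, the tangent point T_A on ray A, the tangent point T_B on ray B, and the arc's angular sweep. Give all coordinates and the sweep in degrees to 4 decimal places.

center=(-38.7598,9.3115) T_A=(-25.8056,4.8720) T_B=(-41.4891,-4.1075) sweep=82.5795

bisector direction at 119.7931° = (-0.496870,0.867825)
center distance |VC| = r/sin(θ/2) = 13.693828/sin(48.7103°) = 18.224850
C = V + |VC|·bis = (-38.7598,9.3115)
T_A = V + ((C−V)·d_A)·d_A = V + 12.0260·d_A = (-25.8056,4.8720)
T_B = V + ((C−V)·d_B)·d_B = V + 12.0260·d_B = (-41.4891,-4.1075)
sweep = 180° − θ = 82.5795°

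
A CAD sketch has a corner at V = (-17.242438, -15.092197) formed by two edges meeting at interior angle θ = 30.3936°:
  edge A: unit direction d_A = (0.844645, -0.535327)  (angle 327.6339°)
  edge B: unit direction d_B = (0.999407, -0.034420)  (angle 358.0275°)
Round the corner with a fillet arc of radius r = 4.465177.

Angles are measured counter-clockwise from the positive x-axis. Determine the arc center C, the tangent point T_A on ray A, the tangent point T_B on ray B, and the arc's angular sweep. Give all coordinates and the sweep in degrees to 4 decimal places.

center=(-0.9677,-20.1205) T_A=(-3.3580,-23.8920) T_B=(-0.8140,-15.6580) sweep=149.6064

bisector direction at 342.8307° = (0.955437,-0.295196)
center distance |VC| = r/sin(θ/2) = 4.465177/sin(15.1968°) = 17.033865
C = V + |VC|·bis = (-0.9677,-20.1205)
T_A = V + ((C−V)·d_A)·d_A = V + 16.4382·d_A = (-3.3580,-23.8920)
T_B = V + ((C−V)·d_B)·d_B = V + 16.4382·d_B = (-0.8140,-15.6580)
sweep = 180° − θ = 149.6064°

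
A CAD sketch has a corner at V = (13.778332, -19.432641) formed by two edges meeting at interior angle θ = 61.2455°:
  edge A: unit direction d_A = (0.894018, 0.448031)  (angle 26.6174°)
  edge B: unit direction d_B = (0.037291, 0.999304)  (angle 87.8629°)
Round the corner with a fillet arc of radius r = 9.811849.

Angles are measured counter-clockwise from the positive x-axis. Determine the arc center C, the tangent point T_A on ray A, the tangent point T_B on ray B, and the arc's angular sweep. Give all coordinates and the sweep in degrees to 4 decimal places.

center=(24.2015,-3.2342) T_A=(28.5975,-12.0061) T_B=(14.3965,-2.8683) sweep=118.7545

bisector direction at 57.2401° = (0.541119,0.840946)
center distance |VC| = r/sin(θ/2) = 9.811849/sin(30.6227°) = 19.262218
C = V + |VC|·bis = (24.2015,-3.2342)
T_A = V + ((C−V)·d_A)·d_A = V + 16.5759·d_A = (28.5975,-12.0061)
T_B = V + ((C−V)·d_B)·d_B = V + 16.5759·d_B = (14.3965,-2.8683)
sweep = 180° − θ = 118.7545°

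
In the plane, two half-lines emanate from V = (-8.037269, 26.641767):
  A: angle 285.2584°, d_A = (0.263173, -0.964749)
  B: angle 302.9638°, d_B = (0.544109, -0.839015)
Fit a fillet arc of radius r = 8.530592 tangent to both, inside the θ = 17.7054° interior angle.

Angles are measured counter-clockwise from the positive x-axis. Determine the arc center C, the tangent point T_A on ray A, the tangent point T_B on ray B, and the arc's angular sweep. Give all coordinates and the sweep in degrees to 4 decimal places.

bisector direction at 294.1111° = (0.408507,-0.912755)
center distance |VC| = r/sin(θ/2) = 8.530592/sin(8.8527°) = 55.431345
C = V + |VC|·bis = (14.6068,-23.9535)
T_A = V + ((C−V)·d_A)·d_A = V + 54.7710·d_A = (6.3770,-26.1985)
T_B = V + ((C−V)·d_B)·d_B = V + 54.7710·d_B = (21.7641,-19.3119)
sweep = 180° − θ = 162.2946°

center=(14.6068,-23.9535) T_A=(6.3770,-26.1985) T_B=(21.7641,-19.3119) sweep=162.2946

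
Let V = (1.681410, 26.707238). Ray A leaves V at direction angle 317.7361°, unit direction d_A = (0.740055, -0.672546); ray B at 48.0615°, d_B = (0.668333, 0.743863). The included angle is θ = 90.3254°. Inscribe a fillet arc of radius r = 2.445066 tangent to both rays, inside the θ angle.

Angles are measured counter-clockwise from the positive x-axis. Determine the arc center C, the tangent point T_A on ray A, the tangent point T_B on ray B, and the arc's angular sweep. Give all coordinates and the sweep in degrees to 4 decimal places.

center=(5.1251,26.8816) T_A=(3.4806,25.0721) T_B=(3.3063,28.5157) sweep=89.6746

bisector direction at 2.8988° = (0.998720,0.050572)
center distance |VC| = r/sin(θ/2) = 2.445066/sin(45.1627°) = 3.448068
C = V + |VC|·bis = (5.1251,26.8816)
T_A = V + ((C−V)·d_A)·d_A = V + 2.4312·d_A = (3.4806,25.0721)
T_B = V + ((C−V)·d_B)·d_B = V + 2.4312·d_B = (3.3063,28.5157)
sweep = 180° − θ = 89.6746°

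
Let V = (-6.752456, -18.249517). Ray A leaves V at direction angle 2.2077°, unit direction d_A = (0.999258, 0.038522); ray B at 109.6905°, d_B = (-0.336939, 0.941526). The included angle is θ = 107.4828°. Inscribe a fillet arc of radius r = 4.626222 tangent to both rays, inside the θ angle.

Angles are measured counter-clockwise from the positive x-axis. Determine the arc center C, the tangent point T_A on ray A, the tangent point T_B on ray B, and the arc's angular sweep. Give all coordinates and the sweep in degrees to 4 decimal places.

bisector direction at 55.9491° = (0.559929,0.828540)
center distance |VC| = r/sin(θ/2) = 4.626222/sin(53.7414°) = 5.737197
C = V + |VC|·bis = (-3.5400,-13.4960)
T_A = V + ((C−V)·d_A)·d_A = V + 3.3932·d_A = (-3.3618,-18.1188)
T_B = V + ((C−V)·d_B)·d_B = V + 3.3932·d_B = (-7.8957,-15.0548)
sweep = 180° − θ = 72.5172°

center=(-3.5400,-13.4960) T_A=(-3.3618,-18.1188) T_B=(-7.8957,-15.0548) sweep=72.5172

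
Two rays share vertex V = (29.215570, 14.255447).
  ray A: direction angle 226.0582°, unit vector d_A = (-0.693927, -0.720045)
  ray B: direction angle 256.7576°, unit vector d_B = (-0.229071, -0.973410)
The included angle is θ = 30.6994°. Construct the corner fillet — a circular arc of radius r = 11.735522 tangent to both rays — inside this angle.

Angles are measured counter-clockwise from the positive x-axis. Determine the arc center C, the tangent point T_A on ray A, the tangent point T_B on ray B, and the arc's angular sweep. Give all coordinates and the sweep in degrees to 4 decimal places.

center=(7.9988,-24.6716) T_A=(-0.4513,-16.5280) T_B=(19.4223,-27.3599) sweep=149.3006

bisector direction at 241.4079° = (-0.478571,-0.878049)
center distance |VC| = r/sin(θ/2) = 11.735522/sin(15.3497°) = 44.333566
C = V + |VC|·bis = (7.9988,-24.6716)
T_A = V + ((C−V)·d_A)·d_A = V + 42.7521·d_A = (-0.4513,-16.5280)
T_B = V + ((C−V)·d_B)·d_B = V + 42.7521·d_B = (19.4223,-27.3599)
sweep = 180° − θ = 149.3006°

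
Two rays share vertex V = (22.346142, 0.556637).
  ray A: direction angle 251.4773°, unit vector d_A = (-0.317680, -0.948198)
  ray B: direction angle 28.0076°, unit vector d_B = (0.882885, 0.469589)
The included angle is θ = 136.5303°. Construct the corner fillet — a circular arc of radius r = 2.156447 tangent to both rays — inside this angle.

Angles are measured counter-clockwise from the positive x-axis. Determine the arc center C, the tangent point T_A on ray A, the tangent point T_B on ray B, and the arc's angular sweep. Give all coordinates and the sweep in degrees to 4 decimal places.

bisector direction at 319.7425° = (0.763147,-0.646225)
center distance |VC| = r/sin(θ/2) = 2.156447/sin(68.2652°) = 2.321487
C = V + |VC|·bis = (24.1178,-0.9436)
T_A = V + ((C−V)·d_A)·d_A = V + 0.8597·d_A = (22.0730,-0.2585)
T_B = V + ((C−V)·d_B)·d_B = V + 0.8597·d_B = (23.1051,0.9603)
sweep = 180° − θ = 43.4697°

center=(24.1178,-0.9436) T_A=(22.0730,-0.2585) T_B=(23.1051,0.9603) sweep=43.4697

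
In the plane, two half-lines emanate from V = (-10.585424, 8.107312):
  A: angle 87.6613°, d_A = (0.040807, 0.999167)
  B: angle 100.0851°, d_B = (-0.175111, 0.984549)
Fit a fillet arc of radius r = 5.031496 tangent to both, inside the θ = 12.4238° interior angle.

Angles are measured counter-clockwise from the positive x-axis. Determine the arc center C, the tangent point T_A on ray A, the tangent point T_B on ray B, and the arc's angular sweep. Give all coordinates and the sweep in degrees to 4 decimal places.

center=(-13.7264,54.5004) T_A=(-8.6991,54.2951) T_B=(-18.6801,53.6193) sweep=167.5762

bisector direction at 93.8732° = (-0.067549,0.997716)
center distance |VC| = r/sin(θ/2) = 5.031496/sin(6.2119°) = 46.499305
C = V + |VC|·bis = (-13.7264,54.5004)
T_A = V + ((C−V)·d_A)·d_A = V + 46.2263·d_A = (-8.6991,54.2951)
T_B = V + ((C−V)·d_B)·d_B = V + 46.2263·d_B = (-18.6801,53.6193)
sweep = 180° − θ = 167.5762°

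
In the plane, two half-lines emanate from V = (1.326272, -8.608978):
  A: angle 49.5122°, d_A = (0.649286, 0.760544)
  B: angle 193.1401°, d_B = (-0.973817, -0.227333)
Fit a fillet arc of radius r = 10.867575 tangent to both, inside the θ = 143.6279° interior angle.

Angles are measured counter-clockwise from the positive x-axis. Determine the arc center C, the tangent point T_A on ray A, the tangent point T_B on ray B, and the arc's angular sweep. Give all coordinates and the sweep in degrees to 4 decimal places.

center=(-4.6210,1.1624) T_A=(3.6443,-5.8937) T_B=(-2.1504,-9.4206) sweep=36.3721

bisector direction at 121.3261° = (-0.519909,0.854222)
center distance |VC| = r/sin(θ/2) = 10.867575/sin(71.8140°) = 11.438974
C = V + |VC|·bis = (-4.6210,1.1624)
T_A = V + ((C−V)·d_A)·d_A = V + 3.5701·d_A = (3.6443,-5.8937)
T_B = V + ((C−V)·d_B)·d_B = V + 3.5701·d_B = (-2.1504,-9.4206)
sweep = 180° − θ = 36.3721°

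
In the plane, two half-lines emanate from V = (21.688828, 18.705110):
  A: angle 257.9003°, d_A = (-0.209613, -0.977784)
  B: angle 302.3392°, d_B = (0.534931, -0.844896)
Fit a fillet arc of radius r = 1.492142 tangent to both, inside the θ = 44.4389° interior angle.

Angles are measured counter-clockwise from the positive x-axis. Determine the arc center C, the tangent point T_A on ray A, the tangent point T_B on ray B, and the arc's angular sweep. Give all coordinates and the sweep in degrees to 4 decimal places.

center=(22.3821,14.8206) T_A=(20.9231,15.1334) T_B=(23.6428,15.6188) sweep=135.5611

bisector direction at 280.1198° = (0.175706,-0.984443)
center distance |VC| = r/sin(θ/2) = 1.492142/sin(22.2194°) = 3.945847
C = V + |VC|·bis = (22.3821,14.8206)
T_A = V + ((C−V)·d_A)·d_A = V + 3.6528·d_A = (20.9231,15.1334)
T_B = V + ((C−V)·d_B)·d_B = V + 3.6528·d_B = (23.6428,15.6188)
sweep = 180° − θ = 135.5611°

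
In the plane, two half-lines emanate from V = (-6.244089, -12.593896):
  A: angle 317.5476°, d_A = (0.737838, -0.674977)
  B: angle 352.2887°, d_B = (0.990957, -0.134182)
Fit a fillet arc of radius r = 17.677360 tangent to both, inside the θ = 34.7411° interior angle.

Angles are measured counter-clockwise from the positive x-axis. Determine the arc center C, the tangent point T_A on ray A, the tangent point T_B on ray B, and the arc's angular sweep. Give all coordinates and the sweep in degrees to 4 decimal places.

center=(47.3832,-37.6940) T_A=(35.4514,-50.7371) T_B=(49.7552,-20.1765) sweep=145.2589

bisector direction at 334.9182° = (0.905703,-0.423913)
center distance |VC| = r/sin(θ/2) = 17.677360/sin(17.3706°) = 59.210664
C = V + |VC|·bis = (47.3832,-37.6940)
T_A = V + ((C−V)·d_A)·d_A = V + 56.5103·d_A = (35.4514,-50.7371)
T_B = V + ((C−V)·d_B)·d_B = V + 56.5103·d_B = (49.7552,-20.1765)
sweep = 180° − θ = 145.2589°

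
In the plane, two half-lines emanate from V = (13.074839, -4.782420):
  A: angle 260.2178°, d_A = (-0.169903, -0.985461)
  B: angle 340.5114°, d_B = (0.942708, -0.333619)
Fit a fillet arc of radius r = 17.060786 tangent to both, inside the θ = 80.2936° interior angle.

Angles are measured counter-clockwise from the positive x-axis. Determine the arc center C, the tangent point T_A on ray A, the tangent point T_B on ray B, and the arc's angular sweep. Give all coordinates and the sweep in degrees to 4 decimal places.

bisector direction at 300.3646° = (0.505501,-0.862826)
center distance |VC| = r/sin(θ/2) = 17.060786/sin(40.1468°) = 26.461161
C = V + |VC|·bis = (26.4510,-27.6138)
T_A = V + ((C−V)·d_A)·d_A = V + 20.2268·d_A = (9.6382,-24.7151)
T_B = V + ((C−V)·d_B)·d_B = V + 20.2268·d_B = (32.1428,-11.5305)
sweep = 180° − θ = 99.7064°

center=(26.4510,-27.6138) T_A=(9.6382,-24.7151) T_B=(32.1428,-11.5305) sweep=99.7064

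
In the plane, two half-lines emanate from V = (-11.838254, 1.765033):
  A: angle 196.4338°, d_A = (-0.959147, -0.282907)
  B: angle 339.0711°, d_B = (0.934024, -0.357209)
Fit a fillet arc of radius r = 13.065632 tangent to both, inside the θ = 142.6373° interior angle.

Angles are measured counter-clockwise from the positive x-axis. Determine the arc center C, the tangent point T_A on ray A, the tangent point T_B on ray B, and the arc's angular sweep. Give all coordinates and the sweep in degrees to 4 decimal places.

center=(-12.3791,-12.0166) T_A=(-16.0755,0.5152) T_B=(-7.7120,0.1870) sweep=37.3627

bisector direction at 267.7525° = (-0.039217,-0.999231)
center distance |VC| = r/sin(θ/2) = 13.065632/sin(71.3187°) = 13.792284
C = V + |VC|·bis = (-12.3791,-12.0166)
T_A = V + ((C−V)·d_A)·d_A = V + 4.4177·d_A = (-16.0755,0.5152)
T_B = V + ((C−V)·d_B)·d_B = V + 4.4177·d_B = (-7.7120,0.1870)
sweep = 180° − θ = 37.3627°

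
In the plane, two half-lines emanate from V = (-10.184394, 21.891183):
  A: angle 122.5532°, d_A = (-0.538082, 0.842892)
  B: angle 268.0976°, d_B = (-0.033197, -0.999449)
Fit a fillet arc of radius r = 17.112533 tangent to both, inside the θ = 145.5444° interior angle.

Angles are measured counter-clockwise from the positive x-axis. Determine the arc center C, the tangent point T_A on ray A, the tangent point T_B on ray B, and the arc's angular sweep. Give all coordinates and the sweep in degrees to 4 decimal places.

bisector direction at 195.3254° = (-0.964440,-0.264301)
center distance |VC| = r/sin(θ/2) = 17.112533/sin(72.7722°) = 17.916354
C = V + |VC|·bis = (-27.4636,17.1559)
T_A = V + ((C−V)·d_A)·d_A = V + 5.3063·d_A = (-13.0396,26.3638)
T_B = V + ((C−V)·d_B)·d_B = V + 5.3063·d_B = (-10.3605,16.5878)
sweep = 180° − θ = 34.4556°

center=(-27.4636,17.1559) T_A=(-13.0396,26.3638) T_B=(-10.3605,16.5878) sweep=34.4556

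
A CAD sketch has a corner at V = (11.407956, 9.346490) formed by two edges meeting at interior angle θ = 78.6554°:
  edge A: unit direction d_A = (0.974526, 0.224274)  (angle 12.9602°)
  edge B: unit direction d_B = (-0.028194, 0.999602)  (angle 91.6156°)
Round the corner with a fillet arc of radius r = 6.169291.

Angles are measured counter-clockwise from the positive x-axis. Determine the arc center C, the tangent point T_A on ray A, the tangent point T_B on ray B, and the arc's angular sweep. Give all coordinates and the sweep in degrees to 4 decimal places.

center=(17.3625,17.0474) T_A=(18.7461,11.0353) T_B=(11.1957,16.8735) sweep=101.3446

bisector direction at 52.2879° = (0.611694,0.791094)
center distance |VC| = r/sin(θ/2) = 6.169291/sin(39.3277°) = 9.734506
C = V + |VC|·bis = (17.3625,17.0474)
T_A = V + ((C−V)·d_A)·d_A = V + 7.5300·d_A = (18.7461,11.0353)
T_B = V + ((C−V)·d_B)·d_B = V + 7.5300·d_B = (11.1957,16.8735)
sweep = 180° − θ = 101.3446°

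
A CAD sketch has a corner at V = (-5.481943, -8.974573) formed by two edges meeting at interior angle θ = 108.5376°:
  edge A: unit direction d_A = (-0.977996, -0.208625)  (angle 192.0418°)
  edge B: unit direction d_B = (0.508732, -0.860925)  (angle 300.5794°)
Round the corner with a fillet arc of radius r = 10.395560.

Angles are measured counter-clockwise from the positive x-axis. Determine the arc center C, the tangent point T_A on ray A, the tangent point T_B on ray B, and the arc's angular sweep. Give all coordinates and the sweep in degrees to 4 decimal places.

bisector direction at 246.3106° = (-0.401778,-0.915737)
center distance |VC| = r/sin(θ/2) = 10.395560/sin(54.2688°) = 12.806110
C = V + |VC|·bis = (-10.6272,-20.7016)
T_A = V + ((C−V)·d_A)·d_A = V + 7.4786·d_A = (-12.7959,-10.5348)
T_B = V + ((C−V)·d_B)·d_B = V + 7.4786·d_B = (-1.6774,-15.4130)
sweep = 180° − θ = 71.4624°

center=(-10.6272,-20.7016) T_A=(-12.7959,-10.5348) T_B=(-1.6774,-15.4130) sweep=71.4624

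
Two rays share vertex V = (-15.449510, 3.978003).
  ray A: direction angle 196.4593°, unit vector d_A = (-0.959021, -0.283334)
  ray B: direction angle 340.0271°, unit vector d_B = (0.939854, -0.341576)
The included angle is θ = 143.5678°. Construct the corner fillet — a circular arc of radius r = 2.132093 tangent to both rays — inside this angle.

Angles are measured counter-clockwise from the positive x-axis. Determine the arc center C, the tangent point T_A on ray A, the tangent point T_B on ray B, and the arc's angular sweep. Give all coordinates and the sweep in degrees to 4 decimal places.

bisector direction at 268.2432° = (-0.030657,-0.999530)
center distance |VC| = r/sin(θ/2) = 2.132093/sin(71.7839°) = 2.244582
C = V + |VC|·bis = (-15.5183,1.7345)
T_A = V + ((C−V)·d_A)·d_A = V + 0.7017·d_A = (-16.1224,3.7792)
T_B = V + ((C−V)·d_B)·d_B = V + 0.7017·d_B = (-14.7901,3.7383)
sweep = 180° − θ = 36.4322°

center=(-15.5183,1.7345) T_A=(-16.1224,3.7792) T_B=(-14.7901,3.7383) sweep=36.4322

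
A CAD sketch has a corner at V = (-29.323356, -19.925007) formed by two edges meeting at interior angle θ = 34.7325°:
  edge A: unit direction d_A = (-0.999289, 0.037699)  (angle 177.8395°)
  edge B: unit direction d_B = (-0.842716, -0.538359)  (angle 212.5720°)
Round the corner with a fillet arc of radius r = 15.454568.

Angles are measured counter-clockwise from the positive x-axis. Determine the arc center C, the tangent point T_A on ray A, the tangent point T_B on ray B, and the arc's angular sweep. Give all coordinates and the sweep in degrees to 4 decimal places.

center=(-79.2884,-33.5056) T_A=(-78.7058,-18.0620) T_B=(-70.9683,-46.5294) sweep=145.2675

bisector direction at 195.2057° = (-0.964990,-0.262286)
center distance |VC| = r/sin(θ/2) = 15.454568/sin(17.3663°) = 51.777801
C = V + |VC|·bis = (-79.2884,-33.5056)
T_A = V + ((C−V)·d_A)·d_A = V + 49.4176·d_A = (-78.7058,-18.0620)
T_B = V + ((C−V)·d_B)·d_B = V + 49.4176·d_B = (-70.9683,-46.5294)
sweep = 180° − θ = 145.2675°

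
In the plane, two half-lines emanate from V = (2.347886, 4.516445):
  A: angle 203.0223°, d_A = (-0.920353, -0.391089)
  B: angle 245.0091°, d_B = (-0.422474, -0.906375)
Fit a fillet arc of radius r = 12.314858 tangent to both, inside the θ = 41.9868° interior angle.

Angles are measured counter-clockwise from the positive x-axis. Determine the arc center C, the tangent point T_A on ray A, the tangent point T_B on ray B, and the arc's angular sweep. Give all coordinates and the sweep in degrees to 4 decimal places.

center=(-22.3722,-19.3685) T_A=(-27.1884,-8.0345) T_B=(-11.2103,-24.5713) sweep=138.0132

bisector direction at 224.0157° = (-0.719149,-0.694855)
center distance |VC| = r/sin(θ/2) = 12.314858/sin(20.9934°) = 34.374041
C = V + |VC|·bis = (-22.3722,-19.3685)
T_A = V + ((C−V)·d_A)·d_A = V + 32.0924·d_A = (-27.1884,-8.0345)
T_B = V + ((C−V)·d_B)·d_B = V + 32.0924·d_B = (-11.2103,-24.5713)
sweep = 180° − θ = 138.0132°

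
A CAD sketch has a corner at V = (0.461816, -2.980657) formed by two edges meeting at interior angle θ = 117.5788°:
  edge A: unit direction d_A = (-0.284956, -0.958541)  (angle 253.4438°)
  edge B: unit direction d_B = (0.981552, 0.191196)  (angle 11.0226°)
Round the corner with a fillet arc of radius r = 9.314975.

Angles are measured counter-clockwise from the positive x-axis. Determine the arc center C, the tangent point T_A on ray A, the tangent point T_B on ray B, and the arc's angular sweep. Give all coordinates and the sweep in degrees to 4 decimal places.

center=(7.7824,-11.0447) T_A=(-1.1464,-8.3904) T_B=(6.0014,-1.9016) sweep=62.4212

bisector direction at 312.2332° = (0.672150,-0.740415)
center distance |VC| = r/sin(θ/2) = 9.314975/sin(58.7894°) = 10.891289
C = V + |VC|·bis = (7.7824,-11.0447)
T_A = V + ((C−V)·d_A)·d_A = V + 5.6437·d_A = (-1.1464,-8.3904)
T_B = V + ((C−V)·d_B)·d_B = V + 5.6437·d_B = (6.0014,-1.9016)
sweep = 180° − θ = 62.4212°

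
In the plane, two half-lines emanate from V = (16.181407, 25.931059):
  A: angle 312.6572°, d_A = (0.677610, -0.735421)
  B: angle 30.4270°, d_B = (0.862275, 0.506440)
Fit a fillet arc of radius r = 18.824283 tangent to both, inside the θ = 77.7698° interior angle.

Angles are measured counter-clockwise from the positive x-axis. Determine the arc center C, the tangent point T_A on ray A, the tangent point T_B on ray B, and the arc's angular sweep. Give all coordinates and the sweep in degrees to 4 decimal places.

bisector direction at 351.5421° = (0.989124,-0.147083)
center distance |VC| = r/sin(θ/2) = 18.824283/sin(38.8849°) = 29.986531
C = V + |VC|·bis = (45.8418,21.5206)
T_A = V + ((C−V)·d_A)·d_A = V + 23.3418·d_A = (31.9980,8.7650)
T_B = V + ((C−V)·d_B)·d_B = V + 23.3418·d_B = (36.3084,37.7523)
sweep = 180° − θ = 102.2302°

center=(45.8418,21.5206) T_A=(31.9980,8.7650) T_B=(36.3084,37.7523) sweep=102.2302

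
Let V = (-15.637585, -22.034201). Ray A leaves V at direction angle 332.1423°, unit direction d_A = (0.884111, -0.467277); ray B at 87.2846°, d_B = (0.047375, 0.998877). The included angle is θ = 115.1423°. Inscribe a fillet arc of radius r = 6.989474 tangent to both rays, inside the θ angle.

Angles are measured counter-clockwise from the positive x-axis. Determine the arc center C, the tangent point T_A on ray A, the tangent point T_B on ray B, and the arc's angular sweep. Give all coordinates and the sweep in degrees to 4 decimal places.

bisector direction at 29.7134° = (0.868515,0.495663)
center distance |VC| = r/sin(θ/2) = 6.989474/sin(57.5712°) = 8.280798
C = V + |VC|·bis = (-8.4456,-17.9297)
T_A = V + ((C−V)·d_A)·d_A = V + 4.4406·d_A = (-11.7116,-24.1092)
T_B = V + ((C−V)·d_B)·d_B = V + 4.4406·d_B = (-15.4272,-17.5986)
sweep = 180° − θ = 64.8577°

center=(-8.4456,-17.9297) T_A=(-11.7116,-24.1092) T_B=(-15.4272,-17.5986) sweep=64.8577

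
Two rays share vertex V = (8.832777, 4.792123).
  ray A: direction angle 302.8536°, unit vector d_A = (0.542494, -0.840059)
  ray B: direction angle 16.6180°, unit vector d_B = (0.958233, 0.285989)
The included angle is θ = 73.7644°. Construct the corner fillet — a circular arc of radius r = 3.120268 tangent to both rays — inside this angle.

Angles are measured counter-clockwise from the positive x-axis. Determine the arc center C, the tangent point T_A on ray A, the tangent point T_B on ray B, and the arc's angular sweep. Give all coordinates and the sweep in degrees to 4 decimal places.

bisector direction at 339.7358° = (0.938106,-0.346350)
center distance |VC| = r/sin(θ/2) = 3.120268/sin(36.8822°) = 5.198958
C = V + |VC|·bis = (13.7099,2.9915)
T_A = V + ((C−V)·d_A)·d_A = V + 4.1585·d_A = (11.0887,1.2987)
T_B = V + ((C−V)·d_B)·d_B = V + 4.1585·d_B = (12.8176,5.9814)
sweep = 180° − θ = 106.2356°

center=(13.7099,2.9915) T_A=(11.0887,1.2987) T_B=(12.8176,5.9814) sweep=106.2356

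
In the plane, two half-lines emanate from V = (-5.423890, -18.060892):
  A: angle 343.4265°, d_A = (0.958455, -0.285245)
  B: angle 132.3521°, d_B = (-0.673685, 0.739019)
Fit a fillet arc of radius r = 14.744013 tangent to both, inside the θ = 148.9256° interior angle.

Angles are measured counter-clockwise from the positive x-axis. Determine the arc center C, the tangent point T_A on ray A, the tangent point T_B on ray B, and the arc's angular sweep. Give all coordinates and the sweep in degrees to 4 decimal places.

center=(2.7107,-5.0987) T_A=(-1.4950,-19.2302) T_B=(-8.1855,-15.0315) sweep=31.0744

bisector direction at 57.8893° = (0.531557,0.847023)
center distance |VC| = r/sin(θ/2) = 14.744013/sin(74.4628°) = 15.303243
C = V + |VC|·bis = (2.7107,-5.0987)
T_A = V + ((C−V)·d_A)·d_A = V + 4.0992·d_A = (-1.4950,-19.2302)
T_B = V + ((C−V)·d_B)·d_B = V + 4.0992·d_B = (-8.1855,-15.0315)
sweep = 180° − θ = 31.0744°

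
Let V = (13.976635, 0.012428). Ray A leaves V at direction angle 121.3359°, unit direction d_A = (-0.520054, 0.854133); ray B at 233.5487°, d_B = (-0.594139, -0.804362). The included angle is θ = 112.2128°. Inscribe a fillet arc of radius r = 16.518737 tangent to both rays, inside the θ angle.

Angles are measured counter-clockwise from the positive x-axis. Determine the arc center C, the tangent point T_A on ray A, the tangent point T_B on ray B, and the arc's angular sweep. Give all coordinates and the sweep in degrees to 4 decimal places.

bisector direction at 177.4423° = (-0.999004,0.044625)
center distance |VC| = r/sin(θ/2) = 16.518737/sin(56.1064°) = 19.900305
C = V + |VC|·bis = (-5.9038,0.9005)
T_A = V + ((C−V)·d_A)·d_A = V + 11.0975·d_A = (8.2054,9.4911)
T_B = V + ((C−V)·d_B)·d_B = V + 11.0975·d_B = (7.3832,-8.9139)
sweep = 180° − θ = 67.7872°

center=(-5.9038,0.9005) T_A=(8.2054,9.4911) T_B=(7.3832,-8.9139) sweep=67.7872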